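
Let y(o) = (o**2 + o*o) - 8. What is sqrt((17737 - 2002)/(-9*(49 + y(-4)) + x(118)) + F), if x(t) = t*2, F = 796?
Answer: sqrt(134459401)/421 ≈ 27.543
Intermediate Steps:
y(o) = -8 + 2*o**2 (y(o) = (o**2 + o**2) - 8 = 2*o**2 - 8 = -8 + 2*o**2)
x(t) = 2*t
sqrt((17737 - 2002)/(-9*(49 + y(-4)) + x(118)) + F) = sqrt((17737 - 2002)/(-9*(49 + (-8 + 2*(-4)**2)) + 2*118) + 796) = sqrt(15735/(-9*(49 + (-8 + 2*16)) + 236) + 796) = sqrt(15735/(-9*(49 + (-8 + 32)) + 236) + 796) = sqrt(15735/(-9*(49 + 24) + 236) + 796) = sqrt(15735/(-9*73 + 236) + 796) = sqrt(15735/(-657 + 236) + 796) = sqrt(15735/(-421) + 796) = sqrt(15735*(-1/421) + 796) = sqrt(-15735/421 + 796) = sqrt(319381/421) = sqrt(134459401)/421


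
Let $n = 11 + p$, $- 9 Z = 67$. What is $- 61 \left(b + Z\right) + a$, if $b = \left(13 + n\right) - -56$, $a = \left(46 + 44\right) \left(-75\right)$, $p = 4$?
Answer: $- \frac{102779}{9} \approx -11420.0$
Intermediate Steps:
$Z = - \frac{67}{9}$ ($Z = \left(- \frac{1}{9}\right) 67 = - \frac{67}{9} \approx -7.4444$)
$a = -6750$ ($a = 90 \left(-75\right) = -6750$)
$n = 15$ ($n = 11 + 4 = 15$)
$b = 84$ ($b = \left(13 + 15\right) - -56 = 28 + 56 = 84$)
$- 61 \left(b + Z\right) + a = - 61 \left(84 - \frac{67}{9}\right) - 6750 = \left(-61\right) \frac{689}{9} - 6750 = - \frac{42029}{9} - 6750 = - \frac{102779}{9}$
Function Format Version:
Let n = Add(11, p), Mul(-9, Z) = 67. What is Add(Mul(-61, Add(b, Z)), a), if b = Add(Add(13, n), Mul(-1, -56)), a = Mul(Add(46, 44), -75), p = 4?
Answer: Rational(-102779, 9) ≈ -11420.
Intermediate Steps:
Z = Rational(-67, 9) (Z = Mul(Rational(-1, 9), 67) = Rational(-67, 9) ≈ -7.4444)
a = -6750 (a = Mul(90, -75) = -6750)
n = 15 (n = Add(11, 4) = 15)
b = 84 (b = Add(Add(13, 15), Mul(-1, -56)) = Add(28, 56) = 84)
Add(Mul(-61, Add(b, Z)), a) = Add(Mul(-61, Add(84, Rational(-67, 9))), -6750) = Add(Mul(-61, Rational(689, 9)), -6750) = Add(Rational(-42029, 9), -6750) = Rational(-102779, 9)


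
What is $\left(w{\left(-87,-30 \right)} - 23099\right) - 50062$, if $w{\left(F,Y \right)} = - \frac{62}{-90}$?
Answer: $- \frac{3292214}{45} \approx -73160.0$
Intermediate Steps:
$w{\left(F,Y \right)} = \frac{31}{45}$ ($w{\left(F,Y \right)} = \left(-62\right) \left(- \frac{1}{90}\right) = \frac{31}{45}$)
$\left(w{\left(-87,-30 \right)} - 23099\right) - 50062 = \left(\frac{31}{45} - 23099\right) - 50062 = - \frac{1039424}{45} - 50062 = - \frac{3292214}{45}$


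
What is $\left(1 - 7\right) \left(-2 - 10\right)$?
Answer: $72$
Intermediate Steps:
$\left(1 - 7\right) \left(-2 - 10\right) = \left(-6\right) \left(-12\right) = 72$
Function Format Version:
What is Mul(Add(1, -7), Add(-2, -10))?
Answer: 72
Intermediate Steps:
Mul(Add(1, -7), Add(-2, -10)) = Mul(-6, -12) = 72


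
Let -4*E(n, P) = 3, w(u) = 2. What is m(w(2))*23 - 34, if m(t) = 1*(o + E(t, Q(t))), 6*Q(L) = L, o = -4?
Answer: -573/4 ≈ -143.25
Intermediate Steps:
Q(L) = L/6
E(n, P) = -¾ (E(n, P) = -¼*3 = -¾)
m(t) = -19/4 (m(t) = 1*(-4 - ¾) = 1*(-19/4) = -19/4)
m(w(2))*23 - 34 = -19/4*23 - 34 = -437/4 - 34 = -573/4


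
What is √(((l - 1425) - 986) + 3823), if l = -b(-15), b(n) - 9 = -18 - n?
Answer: √1406 ≈ 37.497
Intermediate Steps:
b(n) = -9 - n (b(n) = 9 + (-18 - n) = -9 - n)
l = -6 (l = -(-9 - 1*(-15)) = -(-9 + 15) = -1*6 = -6)
√(((l - 1425) - 986) + 3823) = √(((-6 - 1425) - 986) + 3823) = √((-1431 - 986) + 3823) = √(-2417 + 3823) = √1406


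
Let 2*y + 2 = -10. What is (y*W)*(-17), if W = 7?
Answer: 714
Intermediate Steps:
y = -6 (y = -1 + (½)*(-10) = -1 - 5 = -6)
(y*W)*(-17) = -6*7*(-17) = -42*(-17) = 714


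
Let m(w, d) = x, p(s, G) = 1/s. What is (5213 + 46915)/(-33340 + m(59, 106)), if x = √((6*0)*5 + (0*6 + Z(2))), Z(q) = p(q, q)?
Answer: -3475895040/2223111199 - 52128*√2/2223111199 ≈ -1.5636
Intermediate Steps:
Z(q) = 1/q
x = √2/2 (x = √((6*0)*5 + (0*6 + 1/2)) = √(0*5 + (0 + ½)) = √(0 + ½) = √(½) = √2/2 ≈ 0.70711)
m(w, d) = √2/2
(5213 + 46915)/(-33340 + m(59, 106)) = (5213 + 46915)/(-33340 + √2/2) = 52128/(-33340 + √2/2)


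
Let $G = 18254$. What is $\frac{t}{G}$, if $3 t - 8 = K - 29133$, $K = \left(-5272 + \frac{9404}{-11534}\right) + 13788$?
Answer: $- \frac{39618935}{105270818} \approx -0.37635$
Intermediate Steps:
$K = \frac{49107070}{5767}$ ($K = \left(-5272 + 9404 \left(- \frac{1}{11534}\right)\right) + 13788 = \left(-5272 - \frac{4702}{5767}\right) + 13788 = - \frac{30408326}{5767} + 13788 = \frac{49107070}{5767} \approx 8515.2$)
$t = - \frac{39618935}{5767}$ ($t = \frac{8}{3} + \frac{\frac{49107070}{5767} - 29133}{3} = \frac{8}{3} + \frac{1}{3} \left(- \frac{118902941}{5767}\right) = \frac{8}{3} - \frac{118902941}{17301} = - \frac{39618935}{5767} \approx -6869.9$)
$\frac{t}{G} = - \frac{39618935}{5767 \cdot 18254} = \left(- \frac{39618935}{5767}\right) \frac{1}{18254} = - \frac{39618935}{105270818}$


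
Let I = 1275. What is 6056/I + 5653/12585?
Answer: 5561489/1069725 ≈ 5.1990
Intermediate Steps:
6056/I + 5653/12585 = 6056/1275 + 5653/12585 = 5561489/1069725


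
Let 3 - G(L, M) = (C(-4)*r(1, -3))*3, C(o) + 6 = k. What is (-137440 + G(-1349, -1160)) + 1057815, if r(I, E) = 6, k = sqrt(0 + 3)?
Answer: 920486 - 18*sqrt(3) ≈ 9.2046e+5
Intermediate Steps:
k = sqrt(3) ≈ 1.7320
C(o) = -6 + sqrt(3)
G(L, M) = 111 - 18*sqrt(3) (G(L, M) = 3 - (-6 + sqrt(3))*6*3 = 3 - (-36 + 6*sqrt(3))*3 = 3 - (-108 + 18*sqrt(3)) = 3 + (108 - 18*sqrt(3)) = 111 - 18*sqrt(3))
(-137440 + G(-1349, -1160)) + 1057815 = (-137440 + (111 - 18*sqrt(3))) + 1057815 = (-137329 - 18*sqrt(3)) + 1057815 = 920486 - 18*sqrt(3)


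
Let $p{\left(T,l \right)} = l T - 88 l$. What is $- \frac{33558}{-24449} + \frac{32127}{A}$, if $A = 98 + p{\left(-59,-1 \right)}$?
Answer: $\frac{793694733}{5990005} \approx 132.5$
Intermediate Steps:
$p{\left(T,l \right)} = - 88 l + T l$ ($p{\left(T,l \right)} = T l - 88 l = - 88 l + T l$)
$A = 245$ ($A = 98 - \left(-88 - 59\right) = 98 - -147 = 98 + 147 = 245$)
$- \frac{33558}{-24449} + \frac{32127}{A} = - \frac{33558}{-24449} + \frac{32127}{245} = \left(-33558\right) \left(- \frac{1}{24449}\right) + 32127 \cdot \frac{1}{245} = \frac{33558}{24449} + \frac{32127}{245} = \frac{793694733}{5990005}$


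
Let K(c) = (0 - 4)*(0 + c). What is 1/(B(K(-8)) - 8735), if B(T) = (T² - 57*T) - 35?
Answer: -1/9570 ≈ -0.00010449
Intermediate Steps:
K(c) = -4*c
B(T) = -35 + T² - 57*T
1/(B(K(-8)) - 8735) = 1/((-35 + (-4*(-8))² - (-228)*(-8)) - 8735) = 1/((-35 + 32² - 57*32) - 8735) = 1/((-35 + 1024 - 1824) - 8735) = 1/(-835 - 8735) = 1/(-9570) = -1/9570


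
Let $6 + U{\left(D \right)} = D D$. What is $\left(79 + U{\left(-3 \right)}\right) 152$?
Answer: $12464$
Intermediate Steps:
$U{\left(D \right)} = -6 + D^{2}$ ($U{\left(D \right)} = -6 + D D = -6 + D^{2}$)
$\left(79 + U{\left(-3 \right)}\right) 152 = \left(79 - \left(6 - \left(-3\right)^{2}\right)\right) 152 = \left(79 + \left(-6 + 9\right)\right) 152 = \left(79 + 3\right) 152 = 82 \cdot 152 = 12464$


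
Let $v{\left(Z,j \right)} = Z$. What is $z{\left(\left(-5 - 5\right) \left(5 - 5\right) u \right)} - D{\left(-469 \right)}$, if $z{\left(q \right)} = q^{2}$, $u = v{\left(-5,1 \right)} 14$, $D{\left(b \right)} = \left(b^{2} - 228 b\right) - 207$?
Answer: $-326686$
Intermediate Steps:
$D{\left(b \right)} = -207 + b^{2} - 228 b$
$u = -70$ ($u = \left(-5\right) 14 = -70$)
$z{\left(\left(-5 - 5\right) \left(5 - 5\right) u \right)} - D{\left(-469 \right)} = \left(\left(-5 - 5\right) \left(5 - 5\right) \left(-70\right)\right)^{2} - \left(-207 + \left(-469\right)^{2} - -106932\right) = \left(\left(-10\right) 0 \left(-70\right)\right)^{2} - \left(-207 + 219961 + 106932\right) = \left(0 \left(-70\right)\right)^{2} - 326686 = 0^{2} - 326686 = 0 - 326686 = -326686$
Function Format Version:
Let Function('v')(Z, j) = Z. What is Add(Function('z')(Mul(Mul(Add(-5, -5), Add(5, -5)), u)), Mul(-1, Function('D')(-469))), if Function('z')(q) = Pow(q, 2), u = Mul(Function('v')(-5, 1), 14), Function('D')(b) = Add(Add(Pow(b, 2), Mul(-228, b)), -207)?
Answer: -326686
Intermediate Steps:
Function('D')(b) = Add(-207, Pow(b, 2), Mul(-228, b))
u = -70 (u = Mul(-5, 14) = -70)
Add(Function('z')(Mul(Mul(Add(-5, -5), Add(5, -5)), u)), Mul(-1, Function('D')(-469))) = Add(Pow(Mul(Mul(Add(-5, -5), Add(5, -5)), -70), 2), Mul(-1, Add(-207, Pow(-469, 2), Mul(-228, -469)))) = Add(Pow(Mul(Mul(-10, 0), -70), 2), Mul(-1, Add(-207, 219961, 106932))) = Add(Pow(Mul(0, -70), 2), Mul(-1, 326686)) = Add(Pow(0, 2), -326686) = Add(0, -326686) = -326686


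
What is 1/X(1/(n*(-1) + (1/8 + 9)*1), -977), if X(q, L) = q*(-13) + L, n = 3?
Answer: -49/47977 ≈ -0.0010213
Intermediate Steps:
X(q, L) = L - 13*q (X(q, L) = -13*q + L = L - 13*q)
1/X(1/(n*(-1) + (1/8 + 9)*1), -977) = 1/(-977 - 13/(3*(-1) + (1/8 + 9)*1)) = 1/(-977 - 13/(-3 + (⅛ + 9)*1)) = 1/(-977 - 13/(-3 + (73/8)*1)) = 1/(-977 - 13/(-3 + 73/8)) = 1/(-977 - 13/49/8) = 1/(-977 - 13*8/49) = 1/(-977 - 104/49) = 1/(-47977/49) = -49/47977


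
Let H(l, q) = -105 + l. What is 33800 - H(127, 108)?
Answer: 33778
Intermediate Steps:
33800 - H(127, 108) = 33800 - (-105 + 127) = 33800 - 1*22 = 33800 - 22 = 33778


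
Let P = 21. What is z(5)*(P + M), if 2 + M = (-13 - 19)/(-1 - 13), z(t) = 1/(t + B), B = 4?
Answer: 149/63 ≈ 2.3651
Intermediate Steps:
z(t) = 1/(4 + t) (z(t) = 1/(t + 4) = 1/(4 + t))
M = 2/7 (M = -2 + (-13 - 19)/(-1 - 13) = -2 - 32/(-14) = -2 - 32*(-1/14) = -2 + 16/7 = 2/7 ≈ 0.28571)
z(5)*(P + M) = (21 + 2/7)/(4 + 5) = (149/7)/9 = (⅑)*(149/7) = 149/63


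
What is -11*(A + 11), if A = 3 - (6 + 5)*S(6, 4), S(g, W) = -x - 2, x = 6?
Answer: -1122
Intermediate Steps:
S(g, W) = -8 (S(g, W) = -1*6 - 2 = -6 - 2 = -8)
A = 91 (A = 3 - (6 + 5)*(-8) = 3 - 11*(-8) = 3 - 1*(-88) = 3 + 88 = 91)
-11*(A + 11) = -11*(91 + 11) = -11*102 = -1122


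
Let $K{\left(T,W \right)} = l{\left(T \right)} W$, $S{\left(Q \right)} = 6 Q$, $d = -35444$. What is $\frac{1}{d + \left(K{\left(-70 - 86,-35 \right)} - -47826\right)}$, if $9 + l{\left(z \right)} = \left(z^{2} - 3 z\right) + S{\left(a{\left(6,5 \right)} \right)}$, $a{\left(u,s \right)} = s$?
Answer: $- \frac{1}{856493} \approx -1.1676 \cdot 10^{-6}$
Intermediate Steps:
$l{\left(z \right)} = 21 + z^{2} - 3 z$ ($l{\left(z \right)} = -9 + \left(\left(z^{2} - 3 z\right) + 6 \cdot 5\right) = -9 + \left(\left(z^{2} - 3 z\right) + 30\right) = -9 + \left(30 + z^{2} - 3 z\right) = 21 + z^{2} - 3 z$)
$K{\left(T,W \right)} = W \left(21 + T^{2} - 3 T\right)$ ($K{\left(T,W \right)} = \left(21 + T^{2} - 3 T\right) W = W \left(21 + T^{2} - 3 T\right)$)
$\frac{1}{d + \left(K{\left(-70 - 86,-35 \right)} - -47826\right)} = \frac{1}{-35444 - \left(-47826 + 35 \left(21 + \left(-70 - 86\right)^{2} - 3 \left(-70 - 86\right)\right)\right)} = \frac{1}{-35444 + \left(- 35 \left(21 + \left(-70 - 86\right)^{2} - 3 \left(-70 - 86\right)\right) + 47826\right)} = \frac{1}{-35444 + \left(- 35 \left(21 + \left(-156\right)^{2} - -468\right) + 47826\right)} = \frac{1}{-35444 + \left(- 35 \left(21 + 24336 + 468\right) + 47826\right)} = \frac{1}{-35444 + \left(\left(-35\right) 24825 + 47826\right)} = \frac{1}{-35444 + \left(-868875 + 47826\right)} = \frac{1}{-35444 - 821049} = \frac{1}{-856493} = - \frac{1}{856493}$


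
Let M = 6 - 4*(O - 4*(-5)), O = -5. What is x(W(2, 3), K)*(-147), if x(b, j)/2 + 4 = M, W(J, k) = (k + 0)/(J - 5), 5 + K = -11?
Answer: 17052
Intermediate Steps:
K = -16 (K = -5 - 11 = -16)
W(J, k) = k/(-5 + J)
M = -54 (M = 6 - 4*(-5 - 4*(-5)) = 6 - 4*(-5 + 20) = 6 - 4*15 = 6 - 60 = -54)
x(b, j) = -116 (x(b, j) = -8 + 2*(-54) = -8 - 108 = -116)
x(W(2, 3), K)*(-147) = -116*(-147) = 17052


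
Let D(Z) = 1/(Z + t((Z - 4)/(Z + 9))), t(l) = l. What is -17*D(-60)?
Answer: 867/2996 ≈ 0.28939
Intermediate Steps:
D(Z) = 1/(Z + (-4 + Z)/(9 + Z)) (D(Z) = 1/(Z + (Z - 4)/(Z + 9)) = 1/(Z + (-4 + Z)/(9 + Z)))
-17*D(-60) = -17*(9 - 60)/(-4 - 60 - 60*(9 - 60)) = -17*(-51)/(-4 - 60 - 60*(-51)) = -17*(-51)/(-4 - 60 + 3060) = -17*(-51)/2996 = -17*(-51/2996) = 867/2996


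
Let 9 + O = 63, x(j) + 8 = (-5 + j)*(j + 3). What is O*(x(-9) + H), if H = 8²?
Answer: 7560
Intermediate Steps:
x(j) = -8 + (-5 + j)*(3 + j) (x(j) = -8 + (-5 + j)*(j + 3) = -8 + (-5 + j)*(3 + j))
O = 54 (O = -9 + 63 = 54)
H = 64
O*(x(-9) + H) = 54*((-23 + (-9)² - 2*(-9)) + 64) = 54*((-23 + 81 + 18) + 64) = 54*(76 + 64) = 54*140 = 7560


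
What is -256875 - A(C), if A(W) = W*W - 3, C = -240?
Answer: -314472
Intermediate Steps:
A(W) = -3 + W**2 (A(W) = W**2 - 3 = -3 + W**2)
-256875 - A(C) = -256875 - (-3 + (-240)**2) = -256875 - (-3 + 57600) = -256875 - 1*57597 = -256875 - 57597 = -314472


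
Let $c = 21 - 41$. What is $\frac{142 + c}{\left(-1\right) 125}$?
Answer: $- \frac{122}{125} \approx -0.976$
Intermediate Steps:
$c = -20$ ($c = 21 - 41 = -20$)
$\frac{142 + c}{\left(-1\right) 125} = \frac{142 - 20}{\left(-1\right) 125} = \frac{122}{-125} = 122 \left(- \frac{1}{125}\right) = - \frac{122}{125}$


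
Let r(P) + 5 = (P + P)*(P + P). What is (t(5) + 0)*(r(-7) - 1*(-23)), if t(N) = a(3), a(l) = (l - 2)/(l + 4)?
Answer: 214/7 ≈ 30.571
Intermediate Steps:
a(l) = (-2 + l)/(4 + l)
t(N) = ⅐ (t(N) = (-2 + 3)/(4 + 3) = 1/7 = (⅐)*1 = ⅐)
r(P) = -5 + 4*P² (r(P) = -5 + (P + P)*(P + P) = -5 + (2*P)*(2*P) = -5 + 4*P²)
(t(5) + 0)*(r(-7) - 1*(-23)) = (⅐ + 0)*((-5 + 4*(-7)²) - 1*(-23)) = ((-5 + 4*49) + 23)/7 = ((-5 + 196) + 23)/7 = (191 + 23)/7 = (⅐)*214 = 214/7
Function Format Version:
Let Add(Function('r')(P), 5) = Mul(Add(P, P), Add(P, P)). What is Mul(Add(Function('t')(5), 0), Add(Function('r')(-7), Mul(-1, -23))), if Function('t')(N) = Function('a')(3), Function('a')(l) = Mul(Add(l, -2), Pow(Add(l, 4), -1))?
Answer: Rational(214, 7) ≈ 30.571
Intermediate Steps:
Function('a')(l) = Mul(Pow(Add(4, l), -1), Add(-2, l)) (Function('a')(l) = Mul(Add(-2, l), Pow(Add(4, l), -1)) = Mul(Pow(Add(4, l), -1), Add(-2, l)))
Function('t')(N) = Rational(1, 7) (Function('t')(N) = Mul(Pow(Add(4, 3), -1), Add(-2, 3)) = Mul(Pow(7, -1), 1) = Mul(Rational(1, 7), 1) = Rational(1, 7))
Function('r')(P) = Add(-5, Mul(4, Pow(P, 2))) (Function('r')(P) = Add(-5, Mul(Add(P, P), Add(P, P))) = Add(-5, Mul(Mul(2, P), Mul(2, P))) = Add(-5, Mul(4, Pow(P, 2))))
Mul(Add(Function('t')(5), 0), Add(Function('r')(-7), Mul(-1, -23))) = Mul(Add(Rational(1, 7), 0), Add(Add(-5, Mul(4, Pow(-7, 2))), Mul(-1, -23))) = Mul(Rational(1, 7), Add(Add(-5, Mul(4, 49)), 23)) = Mul(Rational(1, 7), Add(Add(-5, 196), 23)) = Mul(Rational(1, 7), Add(191, 23)) = Mul(Rational(1, 7), 214) = Rational(214, 7)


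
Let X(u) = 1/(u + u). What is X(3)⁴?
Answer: 1/1296 ≈ 0.00077160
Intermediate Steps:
X(u) = 1/(2*u)
X(3)⁴ = ((½)/3)⁴ = ((½)*(⅓))⁴ = (⅙)⁴ = 1/1296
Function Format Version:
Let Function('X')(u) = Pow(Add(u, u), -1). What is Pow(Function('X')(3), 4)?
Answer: Rational(1, 1296) ≈ 0.00077160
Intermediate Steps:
Function('X')(u) = Mul(Rational(1, 2), Pow(u, -1)) (Function('X')(u) = Pow(Mul(2, u), -1) = Mul(Rational(1, 2), Pow(u, -1)))
Pow(Function('X')(3), 4) = Pow(Mul(Rational(1, 2), Pow(3, -1)), 4) = Pow(Mul(Rational(1, 2), Rational(1, 3)), 4) = Pow(Rational(1, 6), 4) = Rational(1, 1296)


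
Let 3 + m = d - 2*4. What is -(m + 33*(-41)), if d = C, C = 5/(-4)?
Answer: 5461/4 ≈ 1365.3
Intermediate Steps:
C = -5/4 (C = 5*(-¼) = -5/4 ≈ -1.2500)
d = -5/4 ≈ -1.2500
m = -49/4 (m = -3 + (-5/4 - 2*4) = -3 + (-5/4 - 8) = -3 - 37/4 = -49/4 ≈ -12.250)
-(m + 33*(-41)) = -(-49/4 + 33*(-41)) = -(-49/4 - 1353) = -1*(-5461/4) = 5461/4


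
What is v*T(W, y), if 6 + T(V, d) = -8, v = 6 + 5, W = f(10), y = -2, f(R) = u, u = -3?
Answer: -154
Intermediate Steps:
f(R) = -3
W = -3
v = 11
T(V, d) = -14 (T(V, d) = -6 - 8 = -14)
v*T(W, y) = 11*(-14) = -154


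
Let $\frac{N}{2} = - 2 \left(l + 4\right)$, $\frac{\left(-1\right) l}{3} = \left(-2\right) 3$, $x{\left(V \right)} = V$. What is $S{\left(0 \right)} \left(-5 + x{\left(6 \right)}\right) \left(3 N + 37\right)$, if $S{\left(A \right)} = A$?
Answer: $0$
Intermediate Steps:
$l = 18$ ($l = - 3 \left(\left(-2\right) 3\right) = \left(-3\right) \left(-6\right) = 18$)
$N = -88$ ($N = 2 \left(- 2 \left(18 + 4\right)\right) = 2 \left(\left(-2\right) 22\right) = 2 \left(-44\right) = -88$)
$S{\left(0 \right)} \left(-5 + x{\left(6 \right)}\right) \left(3 N + 37\right) = 0 \left(-5 + 6\right) \left(3 \left(-88\right) + 37\right) = 0 \cdot 1 \left(-264 + 37\right) = 0 \left(-227\right) = 0$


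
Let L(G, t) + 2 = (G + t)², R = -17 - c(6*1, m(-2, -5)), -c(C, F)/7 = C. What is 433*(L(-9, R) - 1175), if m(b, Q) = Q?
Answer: -398793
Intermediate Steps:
c(C, F) = -7*C
R = 25 (R = -17 - (-7)*6*1 = -17 - (-7)*6 = -17 - 1*(-42) = -17 + 42 = 25)
L(G, t) = -2 + (G + t)²
433*(L(-9, R) - 1175) = 433*((-2 + (-9 + 25)²) - 1175) = 433*((-2 + 16²) - 1175) = 433*((-2 + 256) - 1175) = 433*(254 - 1175) = 433*(-921) = -398793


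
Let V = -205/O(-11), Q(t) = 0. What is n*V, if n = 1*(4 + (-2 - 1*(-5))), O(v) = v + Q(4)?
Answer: 1435/11 ≈ 130.45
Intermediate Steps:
O(v) = v (O(v) = v + 0 = v)
V = 205/11 (V = -205/(-11) = -205*(-1/11) = 205/11 ≈ 18.636)
n = 7 (n = 1*(4 + (-2 + 5)) = 1*(4 + 3) = 1*7 = 7)
n*V = 7*(205/11) = 1435/11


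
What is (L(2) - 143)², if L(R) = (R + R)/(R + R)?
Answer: 20164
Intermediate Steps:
L(R) = 1 (L(R) = (2*R)/((2*R)) = (2*R)*(1/(2*R)) = 1)
(L(2) - 143)² = (1 - 143)² = (-142)² = 20164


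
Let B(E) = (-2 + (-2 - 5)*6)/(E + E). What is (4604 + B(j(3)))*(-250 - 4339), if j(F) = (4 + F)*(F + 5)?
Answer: -591526689/28 ≈ -2.1126e+7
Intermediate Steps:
j(F) = (4 + F)*(5 + F)
B(E) = -22/E (B(E) = (-2 - 7*6)/((2*E)) = (1/(2*E))*(-2 - 42) = (1/(2*E))*(-44) = -22/E)
(4604 + B(j(3)))*(-250 - 4339) = (4604 - 22/(20 + 3² + 9*3))*(-250 - 4339) = (4604 - 22/(20 + 9 + 27))*(-4589) = (4604 - 22/56)*(-4589) = (4604 - 22*1/56)*(-4589) = (4604 - 11/28)*(-4589) = (128901/28)*(-4589) = -591526689/28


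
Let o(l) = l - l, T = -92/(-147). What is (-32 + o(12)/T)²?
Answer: 1024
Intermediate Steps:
T = 92/147 (T = -92*(-1/147) = 92/147 ≈ 0.62585)
o(l) = 0
(-32 + o(12)/T)² = (-32 + 0/(92/147))² = (-32 + 0*(147/92))² = (-32 + 0)² = (-32)² = 1024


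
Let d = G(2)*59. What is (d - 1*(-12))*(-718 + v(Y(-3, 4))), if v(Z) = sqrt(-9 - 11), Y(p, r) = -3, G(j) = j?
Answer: -93340 + 260*I*sqrt(5) ≈ -93340.0 + 581.38*I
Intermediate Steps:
d = 118 (d = 2*59 = 118)
v(Z) = 2*I*sqrt(5) (v(Z) = sqrt(-20) = 2*I*sqrt(5))
(d - 1*(-12))*(-718 + v(Y(-3, 4))) = (118 - 1*(-12))*(-718 + 2*I*sqrt(5)) = (118 + 12)*(-718 + 2*I*sqrt(5)) = 130*(-718 + 2*I*sqrt(5)) = -93340 + 260*I*sqrt(5)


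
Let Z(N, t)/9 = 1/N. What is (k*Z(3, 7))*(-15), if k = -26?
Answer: 1170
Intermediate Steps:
Z(N, t) = 9/N
(k*Z(3, 7))*(-15) = -234/3*(-15) = -26*3*(-15) = -78*(-15) = 1170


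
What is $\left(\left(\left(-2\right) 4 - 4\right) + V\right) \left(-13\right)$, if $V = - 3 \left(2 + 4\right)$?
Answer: $390$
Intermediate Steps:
$V = -18$ ($V = \left(-3\right) 6 = -18$)
$\left(\left(\left(-2\right) 4 - 4\right) + V\right) \left(-13\right) = \left(\left(\left(-2\right) 4 - 4\right) - 18\right) \left(-13\right) = \left(\left(-8 - 4\right) - 18\right) \left(-13\right) = \left(-12 - 18\right) \left(-13\right) = \left(-30\right) \left(-13\right) = 390$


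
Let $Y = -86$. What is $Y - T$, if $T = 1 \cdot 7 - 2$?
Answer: $-91$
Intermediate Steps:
$T = 5$ ($T = 7 - 2 = 5$)
$Y - T = -86 - 5 = -91$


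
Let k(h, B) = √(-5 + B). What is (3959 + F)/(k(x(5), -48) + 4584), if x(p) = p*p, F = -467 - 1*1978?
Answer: 6940176/21013109 - 1514*I*√53/21013109 ≈ 0.33028 - 0.00052453*I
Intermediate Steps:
F = -2445 (F = -467 - 1978 = -2445)
x(p) = p²
(3959 + F)/(k(x(5), -48) + 4584) = (3959 - 2445)/(√(-5 - 48) + 4584) = 1514/(√(-53) + 4584) = 1514/(I*√53 + 4584) = 1514/(4584 + I*√53)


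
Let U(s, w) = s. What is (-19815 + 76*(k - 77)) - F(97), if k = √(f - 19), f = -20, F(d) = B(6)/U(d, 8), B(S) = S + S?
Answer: -2489711/97 + 76*I*√39 ≈ -25667.0 + 474.62*I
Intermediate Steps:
B(S) = 2*S
F(d) = 12/d (F(d) = (2*6)/d = 12/d)
k = I*√39 (k = √(-20 - 19) = √(-39) = I*√39 ≈ 6.245*I)
(-19815 + 76*(k - 77)) - F(97) = (-19815 + 76*(I*√39 - 77)) - 12/97 = (-19815 + 76*(-77 + I*√39)) - 12/97 = (-19815 + (-5852 + 76*I*√39)) - 1*12/97 = (-25667 + 76*I*√39) - 12/97 = -2489711/97 + 76*I*√39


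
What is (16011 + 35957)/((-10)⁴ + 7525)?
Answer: 51968/17525 ≈ 2.9654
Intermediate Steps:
(16011 + 35957)/((-10)⁴ + 7525) = 51968/(10000 + 7525) = 51968/17525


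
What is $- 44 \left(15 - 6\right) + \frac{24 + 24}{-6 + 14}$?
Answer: $-390$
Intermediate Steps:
$- 44 \left(15 - 6\right) + \frac{24 + 24}{-6 + 14} = - 44 \left(15 - 6\right) + \frac{48}{8} = \left(-44\right) 9 + 48 \cdot \frac{1}{8} = -396 + 6 = -390$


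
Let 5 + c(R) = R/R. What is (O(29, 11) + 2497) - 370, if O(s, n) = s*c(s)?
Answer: 2011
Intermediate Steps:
c(R) = -4 (c(R) = -5 + R/R = -5 + 1 = -4)
O(s, n) = -4*s (O(s, n) = s*(-4) = -4*s)
(O(29, 11) + 2497) - 370 = (-4*29 + 2497) - 370 = (-116 + 2497) - 370 = 2381 - 370 = 2011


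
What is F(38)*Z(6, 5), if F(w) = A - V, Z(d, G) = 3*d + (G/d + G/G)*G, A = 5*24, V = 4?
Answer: 9454/3 ≈ 3151.3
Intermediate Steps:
A = 120
Z(d, G) = 3*d + G*(1 + G/d) (Z(d, G) = 3*d + (G/d + 1)*G = 3*d + (1 + G/d)*G = 3*d + G*(1 + G/d))
F(w) = 116 (F(w) = 120 - 1*4 = 120 - 4 = 116)
F(38)*Z(6, 5) = 116*(5 + 3*6 + 5**2/6) = 116*(5 + 18 + 25*(1/6)) = 116*(5 + 18 + 25/6) = 116*(163/6) = 9454/3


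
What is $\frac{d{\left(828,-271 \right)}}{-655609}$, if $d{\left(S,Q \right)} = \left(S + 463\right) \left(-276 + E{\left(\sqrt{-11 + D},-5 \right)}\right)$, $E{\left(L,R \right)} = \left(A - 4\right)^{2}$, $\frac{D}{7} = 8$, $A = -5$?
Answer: $\frac{251745}{655609} \approx 0.38399$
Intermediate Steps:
$D = 56$ ($D = 7 \cdot 8 = 56$)
$E{\left(L,R \right)} = 81$ ($E{\left(L,R \right)} = \left(-5 - 4\right)^{2} = \left(-9\right)^{2} = 81$)
$d{\left(S,Q \right)} = -90285 - 195 S$ ($d{\left(S,Q \right)} = \left(S + 463\right) \left(-276 + 81\right) = \left(463 + S\right) \left(-195\right) = -90285 - 195 S$)
$\frac{d{\left(828,-271 \right)}}{-655609} = \frac{-90285 - 161460}{-655609} = \left(-90285 - 161460\right) \left(- \frac{1}{655609}\right) = \left(-251745\right) \left(- \frac{1}{655609}\right) = \frac{251745}{655609}$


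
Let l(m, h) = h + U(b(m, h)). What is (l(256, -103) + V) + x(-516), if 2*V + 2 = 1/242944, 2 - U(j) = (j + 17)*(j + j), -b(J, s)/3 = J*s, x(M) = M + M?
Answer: -6082140114226175/485888 ≈ -1.2518e+10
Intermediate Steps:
x(M) = 2*M
b(J, s) = -3*J*s
U(j) = 2 - 2*j*(17 + j) (U(j) = 2 - (j + 17)*(j + j) = 2 - (17 + j)*2*j = 2 - 2*j*(17 + j))
V = -485887/485888 (V = -1 + (½)/242944 = -1 + (½)*(1/242944) = -1 + 1/485888 = -485887/485888 ≈ -1.0000)
l(m, h) = 2 + h - 18*h²*m² + 102*h*m (l(m, h) = h + (2 - (-102)*m*h - 2*9*h²*m²) = h + (2 - (-102)*h*m - 2*9*h²*m²) = h + (2 + 102*h*m - 18*h²*m²) = h + (2 - 18*h²*m² + 102*h*m) = 2 + h - 18*h²*m² + 102*h*m)
(l(256, -103) + V) + x(-516) = ((2 - 103 - 18*(-103)²*256² + 102*(-103)*256) - 485887/485888) + 2*(-516) = ((2 - 103 - 18*10609*65536 - 2689536) - 485887/485888) - 1032 = ((2 - 103 - 12514885632 - 2689536) - 485887/485888) - 1032 = (-12517575269 - 485887/485888) - 1032 = -6082139612789759/485888 - 1032 = -6082140114226175/485888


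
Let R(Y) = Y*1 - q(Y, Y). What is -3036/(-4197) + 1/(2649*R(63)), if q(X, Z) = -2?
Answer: 174252619/240886815 ≈ 0.72338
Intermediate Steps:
R(Y) = 2 + Y (R(Y) = Y*1 - 1*(-2) = Y + 2 = 2 + Y)
-3036/(-4197) + 1/(2649*R(63)) = -3036/(-4197) + 1/(2649*(2 + 63)) = -3036*(-1/4197) + (1/2649)/65 = 1012/1399 + (1/2649)*(1/65) = 1012/1399 + 1/172185 = 174252619/240886815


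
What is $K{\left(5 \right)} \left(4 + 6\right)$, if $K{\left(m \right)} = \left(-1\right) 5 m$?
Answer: $-250$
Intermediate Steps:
$K{\left(m \right)} = - 5 m$
$K{\left(5 \right)} \left(4 + 6\right) = \left(-5\right) 5 \left(4 + 6\right) = \left(-25\right) 10 = -250$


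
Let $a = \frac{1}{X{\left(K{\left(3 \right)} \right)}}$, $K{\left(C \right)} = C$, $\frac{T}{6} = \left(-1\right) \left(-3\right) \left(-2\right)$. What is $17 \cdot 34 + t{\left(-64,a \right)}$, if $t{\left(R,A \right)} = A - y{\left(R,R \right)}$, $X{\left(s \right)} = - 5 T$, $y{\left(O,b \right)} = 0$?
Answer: $\frac{104041}{180} \approx 578.01$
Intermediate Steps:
$T = -36$ ($T = 6 \left(-1\right) \left(-3\right) \left(-2\right) = 6 \cdot 3 \left(-2\right) = 6 \left(-6\right) = -36$)
$X{\left(s \right)} = 180$ ($X{\left(s \right)} = \left(-5\right) \left(-36\right) = 180$)
$a = \frac{1}{180} \approx 0.0055556$
$t{\left(R,A \right)} = A$ ($t{\left(R,A \right)} = A - 0 = A + 0 = A$)
$17 \cdot 34 + t{\left(-64,a \right)} = 17 \cdot 34 + \frac{1}{180} = 578 + \frac{1}{180} = \frac{104041}{180}$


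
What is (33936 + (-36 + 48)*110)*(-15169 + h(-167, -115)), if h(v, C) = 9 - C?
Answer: -530426520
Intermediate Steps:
(33936 + (-36 + 48)*110)*(-15169 + h(-167, -115)) = (33936 + (-36 + 48)*110)*(-15169 + (9 - 1*(-115))) = (33936 + 12*110)*(-15169 + (9 + 115)) = (33936 + 1320)*(-15169 + 124) = 35256*(-15045) = -530426520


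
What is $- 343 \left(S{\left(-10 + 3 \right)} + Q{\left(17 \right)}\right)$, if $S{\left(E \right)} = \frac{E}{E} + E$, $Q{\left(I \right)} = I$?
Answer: $-3773$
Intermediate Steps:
$S{\left(E \right)} = 1 + E$
$- 343 \left(S{\left(-10 + 3 \right)} + Q{\left(17 \right)}\right) = - 343 \left(\left(1 + \left(-10 + 3\right)\right) + 17\right) = - 343 \left(\left(1 - 7\right) + 17\right) = - 343 \left(-6 + 17\right) = \left(-343\right) 11 = -3773$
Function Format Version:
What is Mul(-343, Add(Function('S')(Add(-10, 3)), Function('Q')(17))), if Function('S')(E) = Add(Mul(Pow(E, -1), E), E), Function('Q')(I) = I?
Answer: -3773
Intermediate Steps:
Function('S')(E) = Add(1, E)
Mul(-343, Add(Function('S')(Add(-10, 3)), Function('Q')(17))) = Mul(-343, Add(Add(1, Add(-10, 3)), 17)) = Mul(-343, Add(Add(1, -7), 17)) = Mul(-343, Add(-6, 17)) = Mul(-343, 11) = -3773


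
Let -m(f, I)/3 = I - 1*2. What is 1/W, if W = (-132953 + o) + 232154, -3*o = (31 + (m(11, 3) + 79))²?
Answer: 3/286154 ≈ 1.0484e-5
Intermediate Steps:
m(f, I) = 6 - 3*I (m(f, I) = -3*(I - 1*2) = -3*(I - 2) = -3*(-2 + I) = 6 - 3*I)
o = -11449/3 (o = -(31 + ((6 - 3*3) + 79))²/3 = -(31 + ((6 - 9) + 79))²/3 = -(31 + (-3 + 79))²/3 = -(31 + 76)²/3 = -⅓*107² = -⅓*11449 = -11449/3 ≈ -3816.3)
W = 286154/3 (W = (-132953 - 11449/3) + 232154 = -410308/3 + 232154 = 286154/3 ≈ 95385.)
1/W = 1/(286154/3) = 3/286154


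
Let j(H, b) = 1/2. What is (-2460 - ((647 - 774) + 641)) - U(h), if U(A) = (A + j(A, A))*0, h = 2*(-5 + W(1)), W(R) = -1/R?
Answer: -2974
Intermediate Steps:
j(H, b) = 1/2
h = -12 (h = 2*(-5 - 1/1) = 2*(-5 - 1*1) = 2*(-5 - 1) = 2*(-6) = -12)
U(A) = 0 (U(A) = (A + 1/2)*0 = (1/2 + A)*0 = 0)
(-2460 - ((647 - 774) + 641)) - U(h) = (-2460 - ((647 - 774) + 641)) - 1*0 = (-2460 - (-127 + 641)) + 0 = (-2460 - 1*514) + 0 = (-2460 - 514) + 0 = -2974 + 0 = -2974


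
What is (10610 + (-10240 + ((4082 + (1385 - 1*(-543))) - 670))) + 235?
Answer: 5945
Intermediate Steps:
(10610 + (-10240 + ((4082 + (1385 - 1*(-543))) - 670))) + 235 = (10610 + (-10240 + ((4082 + (1385 + 543)) - 670))) + 235 = (10610 + (-10240 + ((4082 + 1928) - 670))) + 235 = (10610 + (-10240 + (6010 - 670))) + 235 = (10610 + (-10240 + 5340)) + 235 = (10610 - 4900) + 235 = 5710 + 235 = 5945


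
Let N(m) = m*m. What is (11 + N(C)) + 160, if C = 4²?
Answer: 427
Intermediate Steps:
C = 16
N(m) = m²
(11 + N(C)) + 160 = (11 + 16²) + 160 = (11 + 256) + 160 = 267 + 160 = 427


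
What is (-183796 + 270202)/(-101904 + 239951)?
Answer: 86406/138047 ≈ 0.62592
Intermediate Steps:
(-183796 + 270202)/(-101904 + 239951) = 86406/138047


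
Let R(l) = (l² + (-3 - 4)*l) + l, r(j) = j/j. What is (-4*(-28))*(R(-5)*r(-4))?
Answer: 6160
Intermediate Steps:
r(j) = 1
R(l) = l² - 6*l (R(l) = (l² - 7*l) + l = l² - 6*l)
(-4*(-28))*(R(-5)*r(-4)) = (-4*(-28))*(-5*(-6 - 5)*1) = 112*(-5*(-11)*1) = 112*(55*1) = 112*55 = 6160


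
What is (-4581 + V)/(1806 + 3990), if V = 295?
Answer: -2143/2898 ≈ -0.73948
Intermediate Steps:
(-4581 + V)/(1806 + 3990) = (-4581 + 295)/(1806 + 3990) = -4286/5796 = -4286*1/5796 = -2143/2898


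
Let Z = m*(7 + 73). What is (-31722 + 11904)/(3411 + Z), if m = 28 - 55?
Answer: -2202/139 ≈ -15.842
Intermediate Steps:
m = -27
Z = -2160 (Z = -27*(7 + 73) = -27*80 = -2160)
(-31722 + 11904)/(3411 + Z) = (-31722 + 11904)/(3411 - 2160) = -19818/1251 = -19818*1/1251 = -2202/139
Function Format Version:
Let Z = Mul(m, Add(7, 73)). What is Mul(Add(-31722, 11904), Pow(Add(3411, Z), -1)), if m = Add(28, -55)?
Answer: Rational(-2202, 139) ≈ -15.842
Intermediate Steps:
m = -27
Z = -2160 (Z = Mul(-27, Add(7, 73)) = Mul(-27, 80) = -2160)
Mul(Add(-31722, 11904), Pow(Add(3411, Z), -1)) = Mul(Add(-31722, 11904), Pow(Add(3411, -2160), -1)) = Mul(-19818, Pow(1251, -1)) = Mul(-19818, Rational(1, 1251)) = Rational(-2202, 139)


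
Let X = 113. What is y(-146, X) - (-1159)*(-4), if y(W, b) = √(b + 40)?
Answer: -4636 + 3*√17 ≈ -4623.6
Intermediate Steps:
y(W, b) = √(40 + b)
y(-146, X) - (-1159)*(-4) = √(40 + 113) - (-1159)*(-4) = √153 - 1*4636 = 3*√17 - 4636 = -4636 + 3*√17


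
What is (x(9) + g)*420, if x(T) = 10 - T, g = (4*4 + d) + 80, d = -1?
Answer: 40320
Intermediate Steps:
g = 95 (g = (4*4 - 1) + 80 = (16 - 1) + 80 = 15 + 80 = 95)
(x(9) + g)*420 = ((10 - 1*9) + 95)*420 = ((10 - 9) + 95)*420 = (1 + 95)*420 = 96*420 = 40320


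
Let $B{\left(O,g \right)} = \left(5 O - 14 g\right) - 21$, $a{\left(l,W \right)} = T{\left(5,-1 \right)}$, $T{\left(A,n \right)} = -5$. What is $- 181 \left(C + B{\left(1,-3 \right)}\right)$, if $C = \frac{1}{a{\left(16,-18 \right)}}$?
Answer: $- \frac{23349}{5} \approx -4669.8$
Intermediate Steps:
$a{\left(l,W \right)} = -5$
$C = - \frac{1}{5}$ ($C = \frac{1}{-5} = - \frac{1}{5} \approx -0.2$)
$B{\left(O,g \right)} = -21 - 14 g + 5 O$ ($B{\left(O,g \right)} = \left(- 14 g + 5 O\right) - 21 = -21 - 14 g + 5 O$)
$- 181 \left(C + B{\left(1,-3 \right)}\right) = - 181 \left(- \frac{1}{5} - -26\right) = - 181 \left(- \frac{1}{5} + \left(-21 + 42 + 5\right)\right) = - 181 \left(- \frac{1}{5} + 26\right) = \left(-181\right) \frac{129}{5} = - \frac{23349}{5}$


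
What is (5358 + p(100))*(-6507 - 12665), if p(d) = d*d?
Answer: -294443576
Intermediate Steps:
p(d) = d²
(5358 + p(100))*(-6507 - 12665) = (5358 + 100²)*(-6507 - 12665) = (5358 + 10000)*(-19172) = 15358*(-19172) = -294443576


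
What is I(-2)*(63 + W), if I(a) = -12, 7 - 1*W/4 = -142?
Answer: -7908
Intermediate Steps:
W = 596 (W = 28 - 4*(-142) = 28 + 568 = 596)
I(-2)*(63 + W) = -12*(63 + 596) = -12*659 = -7908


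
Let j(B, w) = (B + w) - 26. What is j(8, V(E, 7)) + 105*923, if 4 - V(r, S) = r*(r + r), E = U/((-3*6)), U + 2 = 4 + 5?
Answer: 15697913/162 ≈ 96901.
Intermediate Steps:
U = 7 (U = -2 + (4 + 5) = -2 + 9 = 7)
E = -7/18 (E = 7/((-3*6)) = 7/(-18) = 7*(-1/18) = -7/18 ≈ -0.38889)
V(r, S) = 4 - 2*r² (V(r, S) = 4 - r*(r + r) = 4 - r*2*r = 4 - 2*r²)
j(B, w) = -26 + B + w
j(8, V(E, 7)) + 105*923 = (-26 + 8 + (4 - 2*(-7/18)²)) + 105*923 = (-26 + 8 + (4 - 2*49/324)) + 96915 = (-26 + 8 + (4 - 49/162)) + 96915 = (-26 + 8 + 599/162) + 96915 = -2317/162 + 96915 = 15697913/162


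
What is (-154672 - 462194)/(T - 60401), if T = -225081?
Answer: 308433/142741 ≈ 2.1608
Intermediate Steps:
(-154672 - 462194)/(T - 60401) = (-154672 - 462194)/(-225081 - 60401) = -616866/(-285482) = -616866*(-1/285482) = 308433/142741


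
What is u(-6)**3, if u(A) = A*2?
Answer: -1728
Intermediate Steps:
u(A) = 2*A
u(-6)**3 = (2*(-6))**3 = (-12)**3 = -1728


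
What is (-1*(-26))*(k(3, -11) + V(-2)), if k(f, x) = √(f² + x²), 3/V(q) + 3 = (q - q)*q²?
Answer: -26 + 26*√130 ≈ 270.45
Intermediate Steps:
V(q) = -1 (V(q) = 3/(-3 + (q - q)*q²) = 3/(-3 + 0*q²) = 3/(-3 + 0) = 3/(-3) = 3*(-⅓) = -1)
(-1*(-26))*(k(3, -11) + V(-2)) = (-1*(-26))*(√(3² + (-11)²) - 1) = 26*(√(9 + 121) - 1) = 26*(√130 - 1) = 26*(-1 + √130) = -26 + 26*√130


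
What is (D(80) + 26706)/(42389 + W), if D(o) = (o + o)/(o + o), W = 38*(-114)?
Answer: 26707/38057 ≈ 0.70176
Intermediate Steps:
W = -4332
D(o) = 1 (D(o) = (2*o)/((2*o)) = (2*o)*(1/(2*o)) = 1)
(D(80) + 26706)/(42389 + W) = (1 + 26706)/(42389 - 4332) = 26707/38057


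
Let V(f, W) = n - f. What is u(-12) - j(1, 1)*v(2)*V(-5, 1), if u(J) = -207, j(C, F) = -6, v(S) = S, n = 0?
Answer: -147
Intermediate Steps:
V(f, W) = -f (V(f, W) = 0 - f = -f)
u(-12) - j(1, 1)*v(2)*V(-5, 1) = -207 - (-6*2)*(-1*(-5)) = -207 - (-12)*5 = -207 - 1*(-60) = -207 + 60 = -147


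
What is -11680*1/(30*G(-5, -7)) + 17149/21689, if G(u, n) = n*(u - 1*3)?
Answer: -2806465/455469 ≈ -6.1617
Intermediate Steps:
G(u, n) = n*(-3 + u) (G(u, n) = n*(u - 3) = n*(-3 + u))
-11680*1/(30*G(-5, -7)) + 17149/21689 = -11680*(-1/(210*(-3 - 5))) + 17149/21689 = -11680/(-7*(-8)*30) + 17149*(1/21689) = -11680/(56*30) + 17149/21689 = -11680/1680 + 17149/21689 = -11680*1/1680 + 17149/21689 = -146/21 + 17149/21689 = -2806465/455469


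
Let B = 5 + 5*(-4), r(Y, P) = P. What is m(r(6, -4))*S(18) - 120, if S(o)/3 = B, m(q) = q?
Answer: 60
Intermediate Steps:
B = -15 (B = 5 - 20 = -15)
S(o) = -45 (S(o) = 3*(-15) = -45)
m(r(6, -4))*S(18) - 120 = -4*(-45) - 120 = 180 - 120 = 60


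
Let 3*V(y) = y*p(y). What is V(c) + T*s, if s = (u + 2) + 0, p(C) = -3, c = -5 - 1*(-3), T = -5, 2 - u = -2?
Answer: -28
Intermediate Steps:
u = 4 (u = 2 - 1*(-2) = 2 + 2 = 4)
c = -2 (c = -5 + 3 = -2)
V(y) = -y (V(y) = (y*(-3))/3 = (-3*y)/3 = -y)
s = 6 (s = (4 + 2) + 0 = 6 + 0 = 6)
V(c) + T*s = -1*(-2) - 5*6 = 2 - 30 = -28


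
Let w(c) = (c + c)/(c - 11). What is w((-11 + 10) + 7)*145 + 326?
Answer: -22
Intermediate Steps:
w(c) = 2*c/(-11 + c) (w(c) = (2*c)/(-11 + c) = 2*c/(-11 + c))
w((-11 + 10) + 7)*145 + 326 = (2*((-11 + 10) + 7)/(-11 + ((-11 + 10) + 7)))*145 + 326 = (2*(-1 + 7)/(-11 + (-1 + 7)))*145 + 326 = (2*6/(-11 + 6))*145 + 326 = (2*6/(-5))*145 + 326 = (2*6*(-1/5))*145 + 326 = -12/5*145 + 326 = -348 + 326 = -22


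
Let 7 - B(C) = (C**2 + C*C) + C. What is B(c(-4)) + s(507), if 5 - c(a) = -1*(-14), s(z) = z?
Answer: 361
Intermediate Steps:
c(a) = -9 (c(a) = 5 - (-1)*(-14) = 5 - 1*14 = 5 - 14 = -9)
B(C) = 7 - C - 2*C**2 (B(C) = 7 - ((C**2 + C*C) + C) = 7 - ((C**2 + C**2) + C) = 7 - (2*C**2 + C) = 7 - (C + 2*C**2) = 7 + (-C - 2*C**2) = 7 - C - 2*C**2)
B(c(-4)) + s(507) = (7 - 1*(-9) - 2*(-9)**2) + 507 = (7 + 9 - 2*81) + 507 = (7 + 9 - 162) + 507 = -146 + 507 = 361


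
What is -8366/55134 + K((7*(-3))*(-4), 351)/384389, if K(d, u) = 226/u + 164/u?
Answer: -1607868557/10596451563 ≈ -0.15174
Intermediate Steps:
K(d, u) = 390/u
-8366/55134 + K((7*(-3))*(-4), 351)/384389 = -8366/55134 + (390/351)/384389 = -8366*1/55134 + (390*(1/351))*(1/384389) = -4183/27567 + (10/9)*(1/384389) = -4183/27567 + 10/3459501 = -1607868557/10596451563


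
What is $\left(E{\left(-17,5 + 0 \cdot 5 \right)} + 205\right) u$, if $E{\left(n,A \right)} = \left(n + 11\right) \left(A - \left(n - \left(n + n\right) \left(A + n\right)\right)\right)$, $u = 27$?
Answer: $-64125$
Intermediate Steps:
$E{\left(n,A \right)} = \left(11 + n\right) \left(A - n + 2 n \left(A + n\right)\right)$ ($E{\left(n,A \right)} = \left(11 + n\right) \left(A - \left(n - 2 n \left(A + n\right)\right)\right) = \left(11 + n\right) \left(A + \left(2 n \left(A + n\right) - n\right)\right) = \left(11 + n\right) \left(A + \left(- n + 2 n \left(A + n\right)\right)\right) = \left(11 + n\right) \left(A - n + 2 n \left(A + n\right)\right)$)
$\left(E{\left(-17,5 + 0 \cdot 5 \right)} + 205\right) u = \left(\left(\left(-11\right) \left(-17\right) + 2 \left(-17\right)^{3} + 11 \left(5 + 0 \cdot 5\right) + 21 \left(-17\right)^{2} + 2 \left(5 + 0 \cdot 5\right) \left(-17\right)^{2} + 23 \left(5 + 0 \cdot 5\right) \left(-17\right)\right) + 205\right) 27 = \left(\left(187 + 2 \left(-4913\right) + 11 \left(5 + 0\right) + 21 \cdot 289 + 2 \left(5 + 0\right) 289 + 23 \left(5 + 0\right) \left(-17\right)\right) + 205\right) 27 = \left(\left(187 - 9826 + 11 \cdot 5 + 6069 + 2 \cdot 5 \cdot 289 + 23 \cdot 5 \left(-17\right)\right) + 205\right) 27 = \left(\left(187 - 9826 + 55 + 6069 + 2890 - 1955\right) + 205\right) 27 = \left(-2580 + 205\right) 27 = \left(-2375\right) 27 = -64125$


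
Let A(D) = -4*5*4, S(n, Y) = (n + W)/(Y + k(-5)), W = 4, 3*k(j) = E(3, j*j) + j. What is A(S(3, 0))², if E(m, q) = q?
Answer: 6400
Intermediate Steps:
k(j) = j/3 + j²/3 (k(j) = (j*j + j)/3 = (j² + j)/3 = (j + j²)/3 = j/3 + j²/3)
S(n, Y) = (4 + n)/(20/3 + Y) (S(n, Y) = (n + 4)/(Y + (⅓)*(-5)*(1 - 5)) = (4 + n)/(Y + (⅓)*(-5)*(-4)) = (4 + n)/(Y + 20/3) = (4 + n)/(20/3 + Y))
A(D) = -80 (A(D) = -20*4 = -80)
A(S(3, 0))² = (-80)² = 6400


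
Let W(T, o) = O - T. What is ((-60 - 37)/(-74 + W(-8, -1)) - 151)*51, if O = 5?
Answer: -464814/61 ≈ -7619.9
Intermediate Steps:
W(T, o) = 5 - T
((-60 - 37)/(-74 + W(-8, -1)) - 151)*51 = ((-60 - 37)/(-74 + (5 - 1*(-8))) - 151)*51 = (-97/(-74 + (5 + 8)) - 151)*51 = (-97/(-74 + 13) - 151)*51 = (-97/(-61) - 151)*51 = (-97*(-1/61) - 151)*51 = (97/61 - 151)*51 = -9114/61*51 = -464814/61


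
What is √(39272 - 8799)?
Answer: √30473 ≈ 174.57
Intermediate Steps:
√(39272 - 8799) = √30473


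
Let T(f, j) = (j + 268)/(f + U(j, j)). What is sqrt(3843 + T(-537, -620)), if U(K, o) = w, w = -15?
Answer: sqrt(18299559)/69 ≈ 61.997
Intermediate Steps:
U(K, o) = -15
T(f, j) = (268 + j)/(-15 + f) (T(f, j) = (j + 268)/(f - 15) = (268 + j)/(-15 + f))
sqrt(3843 + T(-537, -620)) = sqrt(3843 + (268 - 620)/(-15 - 537)) = sqrt(3843 - 352/(-552)) = sqrt(3843 - 1/552*(-352)) = sqrt(3843 + 44/69) = sqrt(265211/69) = sqrt(18299559)/69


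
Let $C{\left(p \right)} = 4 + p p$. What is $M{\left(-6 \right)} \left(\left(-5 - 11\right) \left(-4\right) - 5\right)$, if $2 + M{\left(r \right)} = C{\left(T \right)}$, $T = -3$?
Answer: $649$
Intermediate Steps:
$C{\left(p \right)} = 4 + p^{2}$
$M{\left(r \right)} = 11$ ($M{\left(r \right)} = -2 + \left(4 + \left(-3\right)^{2}\right) = -2 + \left(4 + 9\right) = -2 + 13 = 11$)
$M{\left(-6 \right)} \left(\left(-5 - 11\right) \left(-4\right) - 5\right) = 11 \left(\left(-5 - 11\right) \left(-4\right) - 5\right) = 11 \left(\left(-16\right) \left(-4\right) - 5\right) = 11 \left(64 - 5\right) = 11 \cdot 59 = 649$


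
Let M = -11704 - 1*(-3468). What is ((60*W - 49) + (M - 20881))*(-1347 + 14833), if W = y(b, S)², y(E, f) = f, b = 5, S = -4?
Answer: -380386116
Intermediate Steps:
M = -8236 (M = -11704 + 3468 = -8236)
W = 16 (W = (-4)² = 16)
((60*W - 49) + (M - 20881))*(-1347 + 14833) = ((60*16 - 49) + (-8236 - 20881))*(-1347 + 14833) = ((960 - 49) - 29117)*13486 = (911 - 29117)*13486 = -28206*13486 = -380386116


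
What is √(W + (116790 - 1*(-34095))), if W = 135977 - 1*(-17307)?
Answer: √304169 ≈ 551.52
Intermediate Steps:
W = 153284 (W = 135977 + 17307 = 153284)
√(W + (116790 - 1*(-34095))) = √(153284 + (116790 - 1*(-34095))) = √(153284 + (116790 + 34095)) = √(153284 + 150885) = √304169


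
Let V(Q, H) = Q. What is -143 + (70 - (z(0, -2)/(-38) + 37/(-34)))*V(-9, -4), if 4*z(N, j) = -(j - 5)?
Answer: -2023811/2584 ≈ -783.21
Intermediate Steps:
z(N, j) = 5/4 - j/4 (z(N, j) = (-(j - 5))/4 = (-(-5 + j))/4 = (5 - j)/4 = 5/4 - j/4)
-143 + (70 - (z(0, -2)/(-38) + 37/(-34)))*V(-9, -4) = -143 + (70 - ((5/4 - 1/4*(-2))/(-38) + 37/(-34)))*(-9) = -143 + (70 - ((5/4 + 1/2)*(-1/38) + 37*(-1/34)))*(-9) = -143 + (70 - ((7/4)*(-1/38) - 37/34))*(-9) = -143 + (70 - (-7/152 - 37/34))*(-9) = -143 + (70 - 1*(-2931/2584))*(-9) = -143 + (70 + 2931/2584)*(-9) = -143 + (183811/2584)*(-9) = -143 - 1654299/2584 = -2023811/2584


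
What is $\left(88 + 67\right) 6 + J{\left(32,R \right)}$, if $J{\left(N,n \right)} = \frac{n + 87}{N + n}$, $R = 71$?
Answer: $\frac{95948}{103} \approx 931.53$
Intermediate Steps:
$J{\left(N,n \right)} = \frac{87 + n}{N + n}$
$\left(88 + 67\right) 6 + J{\left(32,R \right)} = \left(88 + 67\right) 6 + \frac{87 + 71}{32 + 71} = 155 \cdot 6 + \frac{1}{103} \cdot 158 = 930 + \frac{1}{103} \cdot 158 = 930 + \frac{158}{103} = \frac{95948}{103}$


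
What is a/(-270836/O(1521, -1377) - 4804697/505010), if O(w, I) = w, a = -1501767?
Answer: 1153537583411070/144082832497 ≈ 8006.1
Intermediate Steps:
a/(-270836/O(1521, -1377) - 4804697/505010) = -1501767/(-270836/1521 - 4804697/505010) = -1501767/(-144082832497/768120210) = -1501767*(-768120210/144082832497) = 1153537583411070/144082832497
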